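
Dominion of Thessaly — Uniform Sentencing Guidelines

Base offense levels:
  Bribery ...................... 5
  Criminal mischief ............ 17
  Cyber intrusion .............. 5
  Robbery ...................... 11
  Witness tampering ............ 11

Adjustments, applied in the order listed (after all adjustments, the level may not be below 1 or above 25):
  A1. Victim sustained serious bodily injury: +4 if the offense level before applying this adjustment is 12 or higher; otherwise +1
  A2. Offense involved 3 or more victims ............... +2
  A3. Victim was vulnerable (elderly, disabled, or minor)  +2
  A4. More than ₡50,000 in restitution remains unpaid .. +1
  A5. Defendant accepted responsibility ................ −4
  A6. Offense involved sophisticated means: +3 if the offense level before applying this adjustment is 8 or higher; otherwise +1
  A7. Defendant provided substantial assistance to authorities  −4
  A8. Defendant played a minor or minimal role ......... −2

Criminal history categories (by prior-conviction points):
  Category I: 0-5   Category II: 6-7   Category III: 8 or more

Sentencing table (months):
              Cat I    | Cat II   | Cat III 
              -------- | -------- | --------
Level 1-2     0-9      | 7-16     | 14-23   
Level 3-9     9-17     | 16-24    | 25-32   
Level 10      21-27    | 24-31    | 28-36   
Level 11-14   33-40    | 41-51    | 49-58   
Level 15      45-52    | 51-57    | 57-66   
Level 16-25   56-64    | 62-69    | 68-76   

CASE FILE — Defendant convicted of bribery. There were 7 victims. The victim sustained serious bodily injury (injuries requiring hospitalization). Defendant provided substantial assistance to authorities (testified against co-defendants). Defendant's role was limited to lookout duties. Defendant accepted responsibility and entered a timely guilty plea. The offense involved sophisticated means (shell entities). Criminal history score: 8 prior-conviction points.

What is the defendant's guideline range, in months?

14-23 months

Base offense level for bribery: 5.
A1 applies (level before this adjustment is 5 < 12, so +1): 5 + 1 = 6.
A2 applies: 6 + 2 = 8.
A5 applies: 8 − 4 = 4.
A6 applies (level before this adjustment is 4 < 8, so +1): 4 + 1 = 5.
A7 applies: 5 − 4 = 1.
A8 applies: 1 − 2 = -1.
Level -1 is below the minimum of 1; floored at 1.
Final offense level: 1.
Criminal history: 8 prior points → Category III (8+).
Level 1 falls in the 1-2 band.
Grid: Level 1-2 × Category III = 14-23 months.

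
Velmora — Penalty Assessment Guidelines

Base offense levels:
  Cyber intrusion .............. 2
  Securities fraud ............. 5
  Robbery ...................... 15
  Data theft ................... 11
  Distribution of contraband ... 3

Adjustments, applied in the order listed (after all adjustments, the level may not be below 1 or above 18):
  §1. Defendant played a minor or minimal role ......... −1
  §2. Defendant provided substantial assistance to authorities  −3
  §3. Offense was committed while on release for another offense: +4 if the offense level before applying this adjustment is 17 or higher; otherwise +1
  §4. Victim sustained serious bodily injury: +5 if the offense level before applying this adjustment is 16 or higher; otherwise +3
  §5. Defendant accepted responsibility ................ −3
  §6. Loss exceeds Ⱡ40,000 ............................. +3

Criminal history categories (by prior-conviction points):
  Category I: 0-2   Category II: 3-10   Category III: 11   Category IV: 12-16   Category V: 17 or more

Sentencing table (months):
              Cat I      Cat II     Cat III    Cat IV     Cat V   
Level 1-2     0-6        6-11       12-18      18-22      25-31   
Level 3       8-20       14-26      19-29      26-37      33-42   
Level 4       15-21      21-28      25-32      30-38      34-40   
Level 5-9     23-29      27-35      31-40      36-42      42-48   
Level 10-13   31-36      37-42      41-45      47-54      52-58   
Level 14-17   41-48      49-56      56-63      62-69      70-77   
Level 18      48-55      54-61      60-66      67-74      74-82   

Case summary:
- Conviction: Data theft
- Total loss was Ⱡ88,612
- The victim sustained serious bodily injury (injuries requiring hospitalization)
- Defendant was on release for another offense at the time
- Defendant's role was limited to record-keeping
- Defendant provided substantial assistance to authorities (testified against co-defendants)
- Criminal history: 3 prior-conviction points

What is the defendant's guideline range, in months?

Base offense level for data theft: 11.
§1 applies: 11 − 1 = 10.
§2 applies: 10 − 3 = 7.
§3 applies (level before this adjustment is 7 < 17, so +1): 7 + 1 = 8.
§4 applies (level before this adjustment is 8 < 16, so +3): 8 + 3 = 11.
§6 applies: 11 + 3 = 14.
Final offense level: 14.
Criminal history: 3 prior points → Category II (3-10).
Level 14 falls in the 14-17 band.
Grid: Level 14-17 × Category II = 49-56 months.

49-56 months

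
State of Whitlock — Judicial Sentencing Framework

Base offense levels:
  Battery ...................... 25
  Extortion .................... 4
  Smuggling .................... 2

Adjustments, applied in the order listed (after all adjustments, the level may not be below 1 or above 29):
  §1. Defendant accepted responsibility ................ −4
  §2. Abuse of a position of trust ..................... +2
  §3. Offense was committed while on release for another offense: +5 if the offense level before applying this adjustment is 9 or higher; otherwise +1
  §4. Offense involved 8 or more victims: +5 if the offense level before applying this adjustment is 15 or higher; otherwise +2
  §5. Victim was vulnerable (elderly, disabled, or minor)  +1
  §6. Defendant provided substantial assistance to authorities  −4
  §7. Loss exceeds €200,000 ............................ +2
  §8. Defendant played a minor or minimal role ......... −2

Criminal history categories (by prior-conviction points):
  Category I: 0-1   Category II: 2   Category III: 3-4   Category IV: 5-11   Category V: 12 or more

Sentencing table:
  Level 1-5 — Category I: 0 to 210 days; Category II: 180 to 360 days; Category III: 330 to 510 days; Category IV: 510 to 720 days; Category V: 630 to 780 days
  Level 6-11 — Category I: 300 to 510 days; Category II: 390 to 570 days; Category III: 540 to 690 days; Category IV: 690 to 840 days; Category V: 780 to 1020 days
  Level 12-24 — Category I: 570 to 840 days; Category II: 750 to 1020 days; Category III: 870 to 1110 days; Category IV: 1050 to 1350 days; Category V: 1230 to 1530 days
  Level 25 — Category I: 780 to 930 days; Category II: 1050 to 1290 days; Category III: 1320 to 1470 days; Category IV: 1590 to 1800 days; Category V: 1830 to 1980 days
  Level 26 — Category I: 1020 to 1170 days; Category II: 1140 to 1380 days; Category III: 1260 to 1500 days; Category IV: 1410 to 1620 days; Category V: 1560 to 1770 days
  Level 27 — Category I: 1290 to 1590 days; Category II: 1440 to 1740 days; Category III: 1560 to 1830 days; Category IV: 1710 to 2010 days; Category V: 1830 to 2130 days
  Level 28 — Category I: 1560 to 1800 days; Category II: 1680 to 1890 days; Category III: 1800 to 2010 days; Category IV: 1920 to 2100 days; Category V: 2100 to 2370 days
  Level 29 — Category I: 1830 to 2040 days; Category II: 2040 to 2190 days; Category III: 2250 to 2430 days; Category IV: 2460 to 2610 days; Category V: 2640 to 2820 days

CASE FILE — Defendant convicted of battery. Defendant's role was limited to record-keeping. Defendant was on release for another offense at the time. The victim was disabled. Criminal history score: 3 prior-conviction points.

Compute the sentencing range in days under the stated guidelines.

Base offense level for battery: 25.
§1 does not apply.
§2 does not apply.
§3 applies (level before this adjustment is 25 ≥ 9, so +5): 25 + 5 = 30.
§4 does not apply.
§5 applies: 30 + 1 = 31.
§8 applies: 31 − 2 = 29.
Final offense level: 29.
Criminal history: 3 prior points → Category III (3-4).
Level 29 falls in the 29 band.
Grid: Level 29 × Category III = 2250-2430 days.

2250-2430 days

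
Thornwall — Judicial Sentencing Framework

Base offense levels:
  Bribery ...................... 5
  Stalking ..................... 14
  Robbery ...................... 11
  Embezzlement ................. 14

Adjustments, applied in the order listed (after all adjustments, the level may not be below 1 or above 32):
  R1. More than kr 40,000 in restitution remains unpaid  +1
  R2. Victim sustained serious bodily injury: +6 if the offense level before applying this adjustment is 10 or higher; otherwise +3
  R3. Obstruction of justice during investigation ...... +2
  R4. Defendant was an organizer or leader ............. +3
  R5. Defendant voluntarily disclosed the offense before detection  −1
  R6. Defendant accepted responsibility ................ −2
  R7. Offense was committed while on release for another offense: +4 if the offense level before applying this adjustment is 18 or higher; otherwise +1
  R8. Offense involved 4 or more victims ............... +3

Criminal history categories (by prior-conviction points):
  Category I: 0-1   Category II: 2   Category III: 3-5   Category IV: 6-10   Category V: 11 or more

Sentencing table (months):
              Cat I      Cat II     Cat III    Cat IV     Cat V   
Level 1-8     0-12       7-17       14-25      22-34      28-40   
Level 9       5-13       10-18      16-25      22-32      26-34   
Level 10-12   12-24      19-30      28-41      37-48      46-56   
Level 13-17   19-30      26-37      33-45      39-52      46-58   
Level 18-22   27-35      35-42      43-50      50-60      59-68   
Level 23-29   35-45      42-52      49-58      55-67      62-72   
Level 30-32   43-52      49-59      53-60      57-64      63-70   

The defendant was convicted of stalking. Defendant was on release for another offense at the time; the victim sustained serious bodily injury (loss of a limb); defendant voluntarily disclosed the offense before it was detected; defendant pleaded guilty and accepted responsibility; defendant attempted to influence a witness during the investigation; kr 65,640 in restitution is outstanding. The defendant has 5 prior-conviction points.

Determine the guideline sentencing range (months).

Base offense level for stalking: 14.
R1 applies: 14 + 1 = 15.
R2 applies (level before this adjustment is 15 ≥ 10, so +6): 15 + 6 = 21.
R3 applies: 21 + 2 = 23.
R4 does not apply.
R5 applies: 23 − 1 = 22.
R6 applies: 22 − 2 = 20.
R7 applies (level before this adjustment is 20 ≥ 18, so +4): 20 + 4 = 24.
Final offense level: 24.
Criminal history: 5 prior points → Category III (3-5).
Level 24 falls in the 23-29 band.
Grid: Level 23-29 × Category III = 49-58 months.

49-58 months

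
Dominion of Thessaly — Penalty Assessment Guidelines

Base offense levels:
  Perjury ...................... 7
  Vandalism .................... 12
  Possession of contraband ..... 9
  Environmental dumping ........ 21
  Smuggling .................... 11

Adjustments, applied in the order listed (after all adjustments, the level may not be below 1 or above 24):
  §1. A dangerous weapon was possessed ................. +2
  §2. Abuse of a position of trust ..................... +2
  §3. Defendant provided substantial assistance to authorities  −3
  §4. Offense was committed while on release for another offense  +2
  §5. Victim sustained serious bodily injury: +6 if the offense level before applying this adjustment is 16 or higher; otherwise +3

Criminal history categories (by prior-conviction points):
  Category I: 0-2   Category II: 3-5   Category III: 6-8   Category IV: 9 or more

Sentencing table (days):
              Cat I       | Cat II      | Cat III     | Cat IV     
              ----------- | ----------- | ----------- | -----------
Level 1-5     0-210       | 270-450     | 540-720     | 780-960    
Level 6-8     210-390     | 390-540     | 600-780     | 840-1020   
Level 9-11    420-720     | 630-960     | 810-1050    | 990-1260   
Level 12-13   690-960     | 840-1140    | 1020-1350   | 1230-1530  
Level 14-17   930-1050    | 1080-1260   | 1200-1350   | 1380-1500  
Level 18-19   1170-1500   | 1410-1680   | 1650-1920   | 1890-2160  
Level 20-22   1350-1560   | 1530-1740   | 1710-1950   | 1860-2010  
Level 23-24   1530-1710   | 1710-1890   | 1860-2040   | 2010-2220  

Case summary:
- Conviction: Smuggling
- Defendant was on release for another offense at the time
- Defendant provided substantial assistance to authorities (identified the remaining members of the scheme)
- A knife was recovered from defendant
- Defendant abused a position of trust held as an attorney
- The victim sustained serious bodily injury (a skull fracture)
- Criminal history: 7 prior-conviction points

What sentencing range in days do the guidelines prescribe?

1200-1350 days

Base offense level for smuggling: 11.
§1 applies: 11 + 2 = 13.
§2 applies: 13 + 2 = 15.
§3 applies: 15 − 3 = 12.
§4 applies: 12 + 2 = 14.
§5 applies (level before this adjustment is 14 < 16, so +3): 14 + 3 = 17.
Final offense level: 17.
Criminal history: 7 prior points → Category III (6-8).
Level 17 falls in the 14-17 band.
Grid: Level 14-17 × Category III = 1200-1350 days.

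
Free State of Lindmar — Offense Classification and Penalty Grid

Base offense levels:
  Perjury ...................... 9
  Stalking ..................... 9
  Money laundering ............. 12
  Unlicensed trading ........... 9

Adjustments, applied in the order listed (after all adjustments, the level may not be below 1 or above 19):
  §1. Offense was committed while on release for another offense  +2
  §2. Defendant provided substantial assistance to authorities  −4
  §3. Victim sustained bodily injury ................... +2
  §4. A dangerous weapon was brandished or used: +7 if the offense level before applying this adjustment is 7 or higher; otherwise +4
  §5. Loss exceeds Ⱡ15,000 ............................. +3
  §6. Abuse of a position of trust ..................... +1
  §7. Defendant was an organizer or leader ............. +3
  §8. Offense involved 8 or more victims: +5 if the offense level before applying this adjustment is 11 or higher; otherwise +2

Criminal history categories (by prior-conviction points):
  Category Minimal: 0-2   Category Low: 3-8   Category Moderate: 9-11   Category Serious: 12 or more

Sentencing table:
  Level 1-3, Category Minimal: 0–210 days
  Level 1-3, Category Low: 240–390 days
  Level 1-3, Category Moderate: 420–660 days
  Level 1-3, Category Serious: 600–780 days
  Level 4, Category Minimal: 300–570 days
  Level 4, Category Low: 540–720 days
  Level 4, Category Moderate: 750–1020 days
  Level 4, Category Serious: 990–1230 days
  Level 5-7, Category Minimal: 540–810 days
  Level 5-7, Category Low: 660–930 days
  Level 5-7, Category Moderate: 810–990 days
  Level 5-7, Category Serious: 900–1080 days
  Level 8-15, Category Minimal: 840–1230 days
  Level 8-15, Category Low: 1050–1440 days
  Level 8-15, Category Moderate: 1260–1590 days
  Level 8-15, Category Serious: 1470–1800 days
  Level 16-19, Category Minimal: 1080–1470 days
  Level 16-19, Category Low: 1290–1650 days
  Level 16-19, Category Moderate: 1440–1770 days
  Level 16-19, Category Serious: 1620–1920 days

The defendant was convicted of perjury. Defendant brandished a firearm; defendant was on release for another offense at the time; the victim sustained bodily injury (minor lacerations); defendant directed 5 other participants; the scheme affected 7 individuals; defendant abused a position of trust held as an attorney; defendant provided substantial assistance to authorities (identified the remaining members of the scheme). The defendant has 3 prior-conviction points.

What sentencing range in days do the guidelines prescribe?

1290-1650 days

Base offense level for perjury: 9.
§1 applies: 9 + 2 = 11.
§2 applies: 11 − 4 = 7.
§3 applies: 7 + 2 = 9.
§4 applies (level before this adjustment is 9 ≥ 7, so +7): 9 + 7 = 16.
§5 does not apply.
§6 applies: 16 + 1 = 17.
§7 applies: 17 + 3 = 20.
§8 does not apply.
Level 20 exceeds the maximum of 19; capped at 19.
Final offense level: 19.
Criminal history: 3 prior points → Category Low (3-8).
Level 19 falls in the 16-19 band.
Grid: Level 16-19 × Category Low = 1290-1650 days.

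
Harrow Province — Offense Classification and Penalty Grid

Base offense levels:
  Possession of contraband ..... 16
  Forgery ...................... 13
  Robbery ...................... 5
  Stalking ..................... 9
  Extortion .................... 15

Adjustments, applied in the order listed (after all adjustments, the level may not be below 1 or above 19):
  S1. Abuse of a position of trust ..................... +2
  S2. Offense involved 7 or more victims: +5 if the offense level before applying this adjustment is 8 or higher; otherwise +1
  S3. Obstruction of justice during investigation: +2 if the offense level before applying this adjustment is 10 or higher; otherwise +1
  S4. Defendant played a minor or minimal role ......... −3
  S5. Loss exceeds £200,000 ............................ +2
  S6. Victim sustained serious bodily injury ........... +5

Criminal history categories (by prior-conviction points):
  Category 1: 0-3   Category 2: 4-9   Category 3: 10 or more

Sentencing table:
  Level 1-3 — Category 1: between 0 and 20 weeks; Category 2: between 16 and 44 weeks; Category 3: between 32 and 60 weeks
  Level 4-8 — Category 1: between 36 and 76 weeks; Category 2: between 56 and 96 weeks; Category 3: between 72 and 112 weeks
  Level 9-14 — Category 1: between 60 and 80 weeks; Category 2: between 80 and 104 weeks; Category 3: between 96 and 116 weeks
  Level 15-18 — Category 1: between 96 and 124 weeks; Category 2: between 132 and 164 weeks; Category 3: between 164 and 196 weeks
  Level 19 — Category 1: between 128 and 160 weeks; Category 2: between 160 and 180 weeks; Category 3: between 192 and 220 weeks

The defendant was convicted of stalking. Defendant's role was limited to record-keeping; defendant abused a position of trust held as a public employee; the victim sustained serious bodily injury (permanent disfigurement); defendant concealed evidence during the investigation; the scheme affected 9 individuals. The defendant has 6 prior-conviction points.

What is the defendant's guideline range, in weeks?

160-180 weeks

Base offense level for stalking: 9.
S1 applies: 9 + 2 = 11.
S2 applies (level before this adjustment is 11 ≥ 8, so +5): 11 + 5 = 16.
S3 applies (level before this adjustment is 16 ≥ 10, so +2): 16 + 2 = 18.
S4 applies: 18 − 3 = 15.
S5 does not apply.
S6 applies: 15 + 5 = 20.
Level 20 exceeds the maximum of 19; capped at 19.
Final offense level: 19.
Criminal history: 6 prior points → Category 2 (4-9).
Level 19 falls in the 19 band.
Grid: Level 19 × Category 2 = 160-180 weeks.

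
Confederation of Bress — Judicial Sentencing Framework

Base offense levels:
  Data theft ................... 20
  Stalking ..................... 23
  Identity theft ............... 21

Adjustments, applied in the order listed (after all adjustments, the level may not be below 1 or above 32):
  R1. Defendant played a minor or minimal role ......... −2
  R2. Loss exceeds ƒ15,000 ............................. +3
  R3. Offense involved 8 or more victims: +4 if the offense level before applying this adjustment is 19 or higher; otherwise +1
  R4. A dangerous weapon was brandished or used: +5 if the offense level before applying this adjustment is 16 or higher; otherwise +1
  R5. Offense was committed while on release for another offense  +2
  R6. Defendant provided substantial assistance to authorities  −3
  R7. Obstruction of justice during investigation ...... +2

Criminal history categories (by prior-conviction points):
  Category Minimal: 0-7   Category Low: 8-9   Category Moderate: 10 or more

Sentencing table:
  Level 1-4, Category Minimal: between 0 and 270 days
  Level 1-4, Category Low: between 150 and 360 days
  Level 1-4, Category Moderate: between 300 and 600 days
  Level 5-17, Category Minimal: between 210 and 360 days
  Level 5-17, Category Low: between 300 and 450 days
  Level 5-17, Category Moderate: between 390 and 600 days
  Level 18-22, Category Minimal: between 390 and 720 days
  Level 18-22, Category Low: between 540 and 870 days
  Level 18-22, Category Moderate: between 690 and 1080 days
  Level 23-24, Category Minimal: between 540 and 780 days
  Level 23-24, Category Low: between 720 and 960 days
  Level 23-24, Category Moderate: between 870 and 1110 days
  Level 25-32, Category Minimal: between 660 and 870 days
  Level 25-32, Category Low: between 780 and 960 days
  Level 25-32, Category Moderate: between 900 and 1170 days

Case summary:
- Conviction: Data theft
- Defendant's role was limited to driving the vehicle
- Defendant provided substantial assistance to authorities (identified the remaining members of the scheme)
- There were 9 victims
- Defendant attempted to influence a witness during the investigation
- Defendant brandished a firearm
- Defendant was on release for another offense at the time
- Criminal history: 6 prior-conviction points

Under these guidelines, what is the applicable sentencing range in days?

660-870 days

Base offense level for data theft: 20.
R1 applies: 20 − 2 = 18.
R3 applies (level before this adjustment is 18 < 19, so +1): 18 + 1 = 19.
R4 applies (level before this adjustment is 19 ≥ 16, so +5): 19 + 5 = 24.
R5 applies: 24 + 2 = 26.
R6 applies: 26 − 3 = 23.
R7 applies: 23 + 2 = 25.
Final offense level: 25.
Criminal history: 6 prior points → Category Minimal (0-7).
Level 25 falls in the 25-32 band.
Grid: Level 25-32 × Category Minimal = 660-870 days.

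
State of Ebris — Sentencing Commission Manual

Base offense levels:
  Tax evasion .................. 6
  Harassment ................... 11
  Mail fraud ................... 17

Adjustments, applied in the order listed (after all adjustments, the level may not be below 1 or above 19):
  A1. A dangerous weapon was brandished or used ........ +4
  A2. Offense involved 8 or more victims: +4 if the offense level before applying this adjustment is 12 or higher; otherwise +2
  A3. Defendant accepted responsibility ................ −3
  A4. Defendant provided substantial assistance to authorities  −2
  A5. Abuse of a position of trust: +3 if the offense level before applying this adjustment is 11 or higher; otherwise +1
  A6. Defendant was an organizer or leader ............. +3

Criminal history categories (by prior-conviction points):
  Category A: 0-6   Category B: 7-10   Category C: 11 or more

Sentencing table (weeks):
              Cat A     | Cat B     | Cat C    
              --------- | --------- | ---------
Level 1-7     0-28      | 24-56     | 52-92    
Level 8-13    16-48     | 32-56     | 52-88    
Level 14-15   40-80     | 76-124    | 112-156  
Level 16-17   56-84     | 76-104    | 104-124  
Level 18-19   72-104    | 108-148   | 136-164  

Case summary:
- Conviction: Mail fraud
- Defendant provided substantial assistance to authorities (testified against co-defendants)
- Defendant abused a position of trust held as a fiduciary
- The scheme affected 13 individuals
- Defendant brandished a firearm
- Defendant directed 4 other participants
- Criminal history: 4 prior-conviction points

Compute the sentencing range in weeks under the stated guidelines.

Base offense level for mail fraud: 17.
A1 applies: 17 + 4 = 21.
A2 applies (level before this adjustment is 21 ≥ 12, so +4): 21 + 4 = 25.
A4 applies: 25 − 2 = 23.
A5 applies (level before this adjustment is 23 ≥ 11, so +3): 23 + 3 = 26.
A6 applies: 26 + 3 = 29.
Level 29 exceeds the maximum of 19; capped at 19.
Final offense level: 19.
Criminal history: 4 prior points → Category A (0-6).
Level 19 falls in the 18-19 band.
Grid: Level 18-19 × Category A = 72-104 weeks.

72-104 weeks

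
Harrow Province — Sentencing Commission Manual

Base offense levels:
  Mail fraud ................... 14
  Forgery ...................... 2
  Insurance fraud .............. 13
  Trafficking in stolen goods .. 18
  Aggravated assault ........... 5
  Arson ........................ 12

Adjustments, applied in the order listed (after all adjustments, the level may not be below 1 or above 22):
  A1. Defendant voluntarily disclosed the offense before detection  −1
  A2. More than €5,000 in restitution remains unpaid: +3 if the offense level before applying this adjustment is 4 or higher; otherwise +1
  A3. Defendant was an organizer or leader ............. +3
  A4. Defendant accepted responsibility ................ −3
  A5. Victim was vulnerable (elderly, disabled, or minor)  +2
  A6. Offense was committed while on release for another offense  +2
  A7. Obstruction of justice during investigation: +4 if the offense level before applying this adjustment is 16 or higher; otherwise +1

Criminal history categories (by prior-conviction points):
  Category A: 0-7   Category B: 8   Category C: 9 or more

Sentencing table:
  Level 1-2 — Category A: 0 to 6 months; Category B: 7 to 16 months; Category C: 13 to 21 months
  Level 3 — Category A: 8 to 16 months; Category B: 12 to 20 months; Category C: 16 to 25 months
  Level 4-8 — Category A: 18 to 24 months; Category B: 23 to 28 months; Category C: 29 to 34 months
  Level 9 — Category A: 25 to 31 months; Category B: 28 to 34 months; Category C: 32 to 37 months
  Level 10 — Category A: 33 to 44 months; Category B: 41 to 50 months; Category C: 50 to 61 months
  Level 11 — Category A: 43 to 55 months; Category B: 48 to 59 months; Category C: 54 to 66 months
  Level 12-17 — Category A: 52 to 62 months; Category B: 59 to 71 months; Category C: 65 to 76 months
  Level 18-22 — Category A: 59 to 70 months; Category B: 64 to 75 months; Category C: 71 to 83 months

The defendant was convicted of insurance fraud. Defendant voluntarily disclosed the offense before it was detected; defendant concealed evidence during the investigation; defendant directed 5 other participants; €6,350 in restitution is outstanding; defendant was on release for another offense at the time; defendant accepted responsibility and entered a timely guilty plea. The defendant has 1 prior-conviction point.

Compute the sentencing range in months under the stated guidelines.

Base offense level for insurance fraud: 13.
A1 applies: 13 − 1 = 12.
A2 applies (level before this adjustment is 12 ≥ 4, so +3): 12 + 3 = 15.
A3 applies: 15 + 3 = 18.
A4 applies: 18 − 3 = 15.
A6 applies: 15 + 2 = 17.
A7 applies (level before this adjustment is 17 ≥ 16, so +4): 17 + 4 = 21.
Final offense level: 21.
Criminal history: 1 prior point → Category A (0-7).
Level 21 falls in the 18-22 band.
Grid: Level 18-22 × Category A = 59-70 months.

59-70 months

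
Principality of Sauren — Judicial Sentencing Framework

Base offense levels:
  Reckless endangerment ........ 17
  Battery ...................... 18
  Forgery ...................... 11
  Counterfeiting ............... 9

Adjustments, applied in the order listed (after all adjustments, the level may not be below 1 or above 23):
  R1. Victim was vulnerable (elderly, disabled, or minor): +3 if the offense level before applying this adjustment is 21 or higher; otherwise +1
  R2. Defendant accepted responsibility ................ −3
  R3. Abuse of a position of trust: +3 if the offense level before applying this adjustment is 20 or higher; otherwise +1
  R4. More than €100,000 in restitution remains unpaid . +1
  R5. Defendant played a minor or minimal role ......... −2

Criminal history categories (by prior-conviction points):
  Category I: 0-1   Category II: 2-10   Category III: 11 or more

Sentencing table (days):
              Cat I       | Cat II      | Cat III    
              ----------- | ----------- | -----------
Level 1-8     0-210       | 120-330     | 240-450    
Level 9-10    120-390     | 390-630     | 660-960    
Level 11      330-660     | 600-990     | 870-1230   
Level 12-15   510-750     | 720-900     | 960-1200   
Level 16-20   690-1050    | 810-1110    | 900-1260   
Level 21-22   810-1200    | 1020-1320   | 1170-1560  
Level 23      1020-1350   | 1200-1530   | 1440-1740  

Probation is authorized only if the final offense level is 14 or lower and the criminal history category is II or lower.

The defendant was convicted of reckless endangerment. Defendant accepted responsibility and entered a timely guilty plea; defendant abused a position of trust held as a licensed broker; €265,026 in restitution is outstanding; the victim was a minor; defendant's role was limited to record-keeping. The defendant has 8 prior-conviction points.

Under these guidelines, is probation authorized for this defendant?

No

Base offense level for reckless endangerment: 17.
R1 applies (level before this adjustment is 17 < 21, so +1): 17 + 1 = 18.
R2 applies: 18 − 3 = 15.
R3 applies (level before this adjustment is 15 < 20, so +1): 15 + 1 = 16.
R4 applies: 16 + 1 = 17.
R5 applies: 17 − 2 = 15.
Final offense level: 15.
Criminal history: 8 prior points → Category II (2-10).
Level 15 falls in the 12-15 band.
Grid: Level 12-15 × Category II = 720-900 days.
Probation check: level 15 > 14 and category II ≤ II → not eligible.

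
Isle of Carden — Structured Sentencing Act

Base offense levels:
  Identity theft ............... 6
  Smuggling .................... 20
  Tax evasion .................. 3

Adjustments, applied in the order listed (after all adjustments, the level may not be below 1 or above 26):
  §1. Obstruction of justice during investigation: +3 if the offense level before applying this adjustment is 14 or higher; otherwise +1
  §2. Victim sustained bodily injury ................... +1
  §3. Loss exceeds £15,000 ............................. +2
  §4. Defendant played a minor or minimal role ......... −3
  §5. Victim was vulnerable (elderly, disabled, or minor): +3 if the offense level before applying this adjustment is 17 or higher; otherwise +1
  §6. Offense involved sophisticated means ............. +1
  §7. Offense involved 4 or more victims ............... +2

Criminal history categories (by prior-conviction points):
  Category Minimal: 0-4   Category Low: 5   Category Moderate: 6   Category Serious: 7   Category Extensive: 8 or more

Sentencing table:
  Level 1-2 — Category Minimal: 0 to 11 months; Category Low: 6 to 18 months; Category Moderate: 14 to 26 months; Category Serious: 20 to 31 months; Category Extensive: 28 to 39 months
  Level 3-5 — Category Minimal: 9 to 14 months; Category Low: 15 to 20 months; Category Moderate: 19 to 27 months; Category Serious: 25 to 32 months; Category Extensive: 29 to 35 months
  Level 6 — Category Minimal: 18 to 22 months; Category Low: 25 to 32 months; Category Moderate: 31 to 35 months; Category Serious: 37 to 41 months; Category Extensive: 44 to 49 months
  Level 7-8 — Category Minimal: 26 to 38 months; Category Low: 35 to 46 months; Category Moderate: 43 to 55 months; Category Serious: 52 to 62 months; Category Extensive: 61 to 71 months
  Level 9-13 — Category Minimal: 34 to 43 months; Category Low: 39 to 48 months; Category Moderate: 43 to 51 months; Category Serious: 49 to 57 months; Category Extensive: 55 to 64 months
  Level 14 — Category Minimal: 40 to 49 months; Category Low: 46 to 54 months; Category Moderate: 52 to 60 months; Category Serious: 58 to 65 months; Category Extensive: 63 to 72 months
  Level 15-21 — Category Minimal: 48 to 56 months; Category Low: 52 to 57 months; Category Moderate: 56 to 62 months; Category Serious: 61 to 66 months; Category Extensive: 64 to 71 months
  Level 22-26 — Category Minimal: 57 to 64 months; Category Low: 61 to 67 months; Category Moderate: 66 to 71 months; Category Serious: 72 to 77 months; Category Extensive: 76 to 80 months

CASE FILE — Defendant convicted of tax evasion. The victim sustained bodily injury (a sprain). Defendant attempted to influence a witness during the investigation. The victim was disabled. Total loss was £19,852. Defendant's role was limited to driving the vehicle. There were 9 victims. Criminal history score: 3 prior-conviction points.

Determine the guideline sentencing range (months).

Base offense level for tax evasion: 3.
§1 applies (level before this adjustment is 3 < 14, so +1): 3 + 1 = 4.
§2 applies: 4 + 1 = 5.
§3 applies: 5 + 2 = 7.
§4 applies: 7 − 3 = 4.
§5 applies (level before this adjustment is 4 < 17, so +1): 4 + 1 = 5.
§7 applies: 5 + 2 = 7.
Final offense level: 7.
Criminal history: 3 prior points → Category Minimal (0-4).
Level 7 falls in the 7-8 band.
Grid: Level 7-8 × Category Minimal = 26-38 months.

26-38 months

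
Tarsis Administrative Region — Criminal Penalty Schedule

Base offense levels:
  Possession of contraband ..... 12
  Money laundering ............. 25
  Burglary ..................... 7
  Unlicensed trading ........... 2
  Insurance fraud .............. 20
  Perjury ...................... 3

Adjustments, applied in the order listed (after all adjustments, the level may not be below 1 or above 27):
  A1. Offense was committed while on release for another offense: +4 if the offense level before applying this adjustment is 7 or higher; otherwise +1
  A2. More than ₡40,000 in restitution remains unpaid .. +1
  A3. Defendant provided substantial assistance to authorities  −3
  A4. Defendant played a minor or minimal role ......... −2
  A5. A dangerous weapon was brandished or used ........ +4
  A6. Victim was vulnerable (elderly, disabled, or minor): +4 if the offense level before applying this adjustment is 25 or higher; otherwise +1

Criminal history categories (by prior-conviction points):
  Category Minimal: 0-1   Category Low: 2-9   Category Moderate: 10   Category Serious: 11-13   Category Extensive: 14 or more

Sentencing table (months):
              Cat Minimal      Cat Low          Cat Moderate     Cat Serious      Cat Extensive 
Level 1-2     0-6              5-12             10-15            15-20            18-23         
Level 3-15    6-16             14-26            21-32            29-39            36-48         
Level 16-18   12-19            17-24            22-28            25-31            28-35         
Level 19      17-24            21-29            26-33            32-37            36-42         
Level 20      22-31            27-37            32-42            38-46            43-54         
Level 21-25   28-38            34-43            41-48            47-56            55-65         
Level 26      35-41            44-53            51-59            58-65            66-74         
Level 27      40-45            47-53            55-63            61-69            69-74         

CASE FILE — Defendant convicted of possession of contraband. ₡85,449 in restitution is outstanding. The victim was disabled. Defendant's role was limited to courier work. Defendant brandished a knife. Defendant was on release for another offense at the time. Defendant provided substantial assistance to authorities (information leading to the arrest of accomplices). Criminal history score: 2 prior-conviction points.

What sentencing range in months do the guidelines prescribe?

17-24 months

Base offense level for possession of contraband: 12.
A1 applies (level before this adjustment is 12 ≥ 7, so +4): 12 + 4 = 16.
A2 applies: 16 + 1 = 17.
A3 applies: 17 − 3 = 14.
A4 applies: 14 − 2 = 12.
A5 applies: 12 + 4 = 16.
A6 applies (level before this adjustment is 16 < 25, so +1): 16 + 1 = 17.
Final offense level: 17.
Criminal history: 2 prior points → Category Low (2-9).
Level 17 falls in the 16-18 band.
Grid: Level 16-18 × Category Low = 17-24 months.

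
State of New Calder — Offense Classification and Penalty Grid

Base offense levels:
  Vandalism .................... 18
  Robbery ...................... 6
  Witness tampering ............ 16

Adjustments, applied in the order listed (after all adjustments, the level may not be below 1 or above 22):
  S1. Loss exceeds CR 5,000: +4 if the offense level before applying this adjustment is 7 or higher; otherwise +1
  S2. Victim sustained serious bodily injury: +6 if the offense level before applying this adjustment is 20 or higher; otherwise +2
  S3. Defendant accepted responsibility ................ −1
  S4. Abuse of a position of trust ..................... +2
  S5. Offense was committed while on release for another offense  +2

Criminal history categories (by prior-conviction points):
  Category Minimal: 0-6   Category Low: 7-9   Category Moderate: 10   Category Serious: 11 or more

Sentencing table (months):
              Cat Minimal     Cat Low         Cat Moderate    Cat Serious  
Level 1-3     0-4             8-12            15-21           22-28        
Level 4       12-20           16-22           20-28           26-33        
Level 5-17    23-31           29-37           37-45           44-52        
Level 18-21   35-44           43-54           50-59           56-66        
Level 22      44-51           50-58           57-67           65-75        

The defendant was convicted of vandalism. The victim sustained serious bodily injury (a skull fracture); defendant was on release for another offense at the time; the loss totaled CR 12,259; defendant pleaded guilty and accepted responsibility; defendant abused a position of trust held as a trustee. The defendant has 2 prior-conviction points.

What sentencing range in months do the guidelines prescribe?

Base offense level for vandalism: 18.
S1 applies (level before this adjustment is 18 ≥ 7, so +4): 18 + 4 = 22.
S2 applies (level before this adjustment is 22 ≥ 20, so +6): 22 + 6 = 28.
S3 applies: 28 − 1 = 27.
S4 applies: 27 + 2 = 29.
S5 applies: 29 + 2 = 31.
Level 31 exceeds the maximum of 22; capped at 22.
Final offense level: 22.
Criminal history: 2 prior points → Category Minimal (0-6).
Level 22 falls in the 22 band.
Grid: Level 22 × Category Minimal = 44-51 months.

44-51 months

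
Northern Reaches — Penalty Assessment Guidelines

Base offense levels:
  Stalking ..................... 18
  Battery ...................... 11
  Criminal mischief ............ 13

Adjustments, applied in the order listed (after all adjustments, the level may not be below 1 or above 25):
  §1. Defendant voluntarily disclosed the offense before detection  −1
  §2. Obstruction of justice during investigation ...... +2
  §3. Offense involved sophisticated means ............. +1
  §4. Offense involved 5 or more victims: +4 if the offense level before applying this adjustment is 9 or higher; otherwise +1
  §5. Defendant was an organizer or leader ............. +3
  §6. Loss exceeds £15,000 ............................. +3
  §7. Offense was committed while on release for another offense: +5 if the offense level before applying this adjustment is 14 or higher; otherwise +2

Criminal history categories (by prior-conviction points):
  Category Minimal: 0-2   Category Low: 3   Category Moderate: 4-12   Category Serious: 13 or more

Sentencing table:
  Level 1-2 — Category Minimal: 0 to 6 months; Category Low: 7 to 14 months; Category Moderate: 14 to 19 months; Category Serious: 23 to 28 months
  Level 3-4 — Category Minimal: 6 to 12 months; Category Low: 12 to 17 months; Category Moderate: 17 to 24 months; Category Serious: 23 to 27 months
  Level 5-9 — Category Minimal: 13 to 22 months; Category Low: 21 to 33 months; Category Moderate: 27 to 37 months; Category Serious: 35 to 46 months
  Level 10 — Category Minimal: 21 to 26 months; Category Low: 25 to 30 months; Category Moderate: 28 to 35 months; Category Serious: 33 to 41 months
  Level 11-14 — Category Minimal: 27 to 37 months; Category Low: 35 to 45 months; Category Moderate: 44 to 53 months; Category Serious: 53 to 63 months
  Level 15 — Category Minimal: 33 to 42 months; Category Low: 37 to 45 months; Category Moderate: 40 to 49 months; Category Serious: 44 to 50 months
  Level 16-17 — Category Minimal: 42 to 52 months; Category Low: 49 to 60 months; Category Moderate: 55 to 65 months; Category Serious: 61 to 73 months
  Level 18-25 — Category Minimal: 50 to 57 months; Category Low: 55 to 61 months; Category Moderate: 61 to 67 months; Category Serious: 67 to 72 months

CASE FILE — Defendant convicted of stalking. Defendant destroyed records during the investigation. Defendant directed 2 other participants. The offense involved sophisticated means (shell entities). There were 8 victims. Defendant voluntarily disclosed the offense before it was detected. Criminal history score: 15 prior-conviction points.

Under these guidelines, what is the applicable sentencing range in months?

Base offense level for stalking: 18.
§1 applies: 18 − 1 = 17.
§2 applies: 17 + 2 = 19.
§3 applies: 19 + 1 = 20.
§4 applies (level before this adjustment is 20 ≥ 9, so +4): 20 + 4 = 24.
§5 applies: 24 + 3 = 27.
§7 does not apply.
Level 27 exceeds the maximum of 25; capped at 25.
Final offense level: 25.
Criminal history: 15 prior points → Category Serious (13+).
Level 25 falls in the 18-25 band.
Grid: Level 18-25 × Category Serious = 67-72 months.

67-72 months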